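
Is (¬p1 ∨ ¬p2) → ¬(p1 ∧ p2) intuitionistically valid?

This is a constructively valid De Morgan direction (disjunction of negations to negated conjunction), which is intuitionistically derivable.
If ¬p1 holds at a world then no accessible world forces p1, hence none forces p1 ∧ p2; likewise for ¬p2.

Yes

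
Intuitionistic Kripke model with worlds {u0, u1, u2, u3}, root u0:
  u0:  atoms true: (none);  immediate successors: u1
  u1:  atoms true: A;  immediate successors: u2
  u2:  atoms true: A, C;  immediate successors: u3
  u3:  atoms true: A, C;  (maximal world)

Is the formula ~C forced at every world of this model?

No

Not every world: u0 ||-/- ~C.
u0 ||-/- ~C since u2 is accessible from u0 and u2 ||- C.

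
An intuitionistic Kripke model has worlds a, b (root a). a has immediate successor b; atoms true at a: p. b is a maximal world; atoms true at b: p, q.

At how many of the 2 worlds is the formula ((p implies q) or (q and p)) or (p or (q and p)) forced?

2

a: forces it.
b: forces it.
Worlds forcing the formula: {a, b}.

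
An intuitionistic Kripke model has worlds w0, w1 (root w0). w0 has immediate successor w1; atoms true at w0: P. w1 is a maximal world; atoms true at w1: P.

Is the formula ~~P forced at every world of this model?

w0 ||- ~~P: no world accessible from w0 forces ~P.
Since the root w0 forces ~~P and forcing is persistent (monotone upward), every world forces it.

Yes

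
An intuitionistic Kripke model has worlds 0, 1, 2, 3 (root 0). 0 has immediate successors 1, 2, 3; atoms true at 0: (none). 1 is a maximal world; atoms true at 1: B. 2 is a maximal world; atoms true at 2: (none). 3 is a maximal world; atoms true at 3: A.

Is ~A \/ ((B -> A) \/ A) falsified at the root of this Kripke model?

0 ||-/- ~A \/ ((B -> A) \/ A): neither disjunct is forced at 0.
0 ||-/- ~A since 3 is accessible from 0 and 3 ||- A.
So the root 0 does not force ~A \/ ((B -> A) \/ A); the model is a countermodel.

Yes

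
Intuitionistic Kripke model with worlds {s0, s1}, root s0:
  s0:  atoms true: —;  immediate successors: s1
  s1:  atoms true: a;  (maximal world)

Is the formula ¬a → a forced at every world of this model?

Yes

s0 ⊩ ¬a → a vacuously: no world accessible from s0 forces the antecedent ¬a.
Since the root s0 forces ¬a → a and forcing is persistent (monotone upward), every world forces it.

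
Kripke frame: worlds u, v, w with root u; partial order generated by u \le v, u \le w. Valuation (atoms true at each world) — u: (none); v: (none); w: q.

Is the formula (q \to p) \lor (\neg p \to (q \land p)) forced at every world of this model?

No

Not every world: u \nVdash (q \to p) \lor (\neg p \to (q \land p)).
u \nVdash (q \to p) \lor (\neg p \to (q \land p)): neither disjunct is forced at u.
u \nVdash q \to p: at the accessible world w, w \Vdash q but w \nVdash p.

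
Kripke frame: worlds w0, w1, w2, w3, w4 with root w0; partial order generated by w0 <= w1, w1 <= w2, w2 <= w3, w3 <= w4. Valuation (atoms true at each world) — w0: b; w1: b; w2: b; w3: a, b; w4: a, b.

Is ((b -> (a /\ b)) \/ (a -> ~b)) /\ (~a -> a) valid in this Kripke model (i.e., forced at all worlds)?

Not every world: w0 ||-/- ((b -> (a /\ b)) \/ (a -> ~b)) /\ (~a -> a).
w0 ||-/- ((b -> (a /\ b)) \/ (a -> ~b)) /\ (~a -> a) since w0 fails (b -> (a /\ b)) \/ (a -> ~b).

No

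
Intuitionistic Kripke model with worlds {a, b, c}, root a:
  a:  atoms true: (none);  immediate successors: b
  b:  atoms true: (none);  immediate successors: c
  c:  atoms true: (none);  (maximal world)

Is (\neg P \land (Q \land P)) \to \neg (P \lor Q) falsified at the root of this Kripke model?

a \Vdash (\neg P \land (Q \land P)) \to \neg (P \lor Q) vacuously: no world accessible from a forces the antecedent \neg P \land (Q \land P).
So the root a forces (\neg P \land (Q \land P)) \to \neg (P \lor Q); the model is not a countermodel.

No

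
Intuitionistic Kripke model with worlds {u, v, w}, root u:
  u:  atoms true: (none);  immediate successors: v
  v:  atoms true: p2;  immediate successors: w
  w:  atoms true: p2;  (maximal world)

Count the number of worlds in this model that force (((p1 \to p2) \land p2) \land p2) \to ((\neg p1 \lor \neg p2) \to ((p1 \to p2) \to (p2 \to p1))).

u: does not force it — u \nVdash (((p1 \to p2) \land p2) \land p2) \to ((\neg p1 \lor \neg p2) \to ((p1 \to p2) \to (p2 \to p1))): at the accessible world v, v \Vdash ((p1 \to p2) \land p2) \land p2 but v \nVdash (\neg p1 \lor \neg p2) \to ((p1 \to p2) \to (p2 \to p1)).
v: does not force it — v \nVdash (((p1 \to p2) \land p2) \land p2) \to ((\neg p1 \lor \neg p2) \to ((p1 \to p2) \to (p2 \to p1))): already at v itself, v \Vdash ((p1 \to p2) \land p2) \land p2 but v \nVdash (\neg p1 \lor \neg p2) \to ((p1 \to p2) \to (p2 \to p1)).
w: does not force it.
Worlds forcing the formula: { }.

0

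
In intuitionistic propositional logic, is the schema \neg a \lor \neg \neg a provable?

No

This is the weak law of excluded middle, which is not intuitionistically valid.
A Kripke countermodel: worlds 0, 1, 2; order generated by 0 \le 1, 0 \le 2; atoms true at each world — 0:{}; 1:{a}; 2:{}.
0 \nVdash \neg a \lor \neg \neg a: neither disjunct is forced at 0.
0 \nVdash \neg a since 1 is accessible from 0 and 1 \Vdash a.
So the root 0 does not force the formula.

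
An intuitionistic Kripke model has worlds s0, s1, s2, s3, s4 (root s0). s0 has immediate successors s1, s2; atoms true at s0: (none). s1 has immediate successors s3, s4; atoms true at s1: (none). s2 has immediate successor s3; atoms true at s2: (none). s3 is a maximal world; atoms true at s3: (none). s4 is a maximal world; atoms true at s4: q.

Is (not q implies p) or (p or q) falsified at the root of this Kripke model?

Yes

s0 does not force (not q implies p) or (p or q): neither disjunct is forced at s0.
s0 does not force not q implies p: at the accessible world s2, s2 forces not q but s2 does not force p.
s2 lacks atom p, so s2 does not force p.
So the root s0 does not force (not q implies p) or (p or q); the model is a countermodel.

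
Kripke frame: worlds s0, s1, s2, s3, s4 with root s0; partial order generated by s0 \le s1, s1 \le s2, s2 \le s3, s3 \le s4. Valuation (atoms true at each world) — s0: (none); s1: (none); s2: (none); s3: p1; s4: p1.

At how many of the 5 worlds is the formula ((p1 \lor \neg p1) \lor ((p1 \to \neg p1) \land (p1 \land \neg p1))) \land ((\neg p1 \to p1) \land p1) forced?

s0: does not force it — s0 \nVdash ((p1 \lor \neg p1) \lor ((p1 \to \neg p1) \land (p1 \land \neg p1))) \land ((\neg p1 \to p1) \land p1) since s0 fails (p1 \lor \neg p1) \lor ((p1 \to \neg p1) \land (p1 \land \neg p1)).
s1: does not force it.
s2: does not force it.
s3: forces it.
s4: forces it.
Worlds forcing the formula: {s3, s4}.

2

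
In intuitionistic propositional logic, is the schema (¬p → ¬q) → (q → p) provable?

This is the converse of contraposition, which is not intuitionistically valid.
A Kripke countermodel: worlds u, v; order generated by u ≤ v; atoms true at each world — u:{q}; v:{p,q}.
u ⊮ (¬p → ¬q) → (q → p): already at u itself, u ⊩ ¬p → ¬q but u ⊮ q → p.
u ⊮ q → p: already at u itself, u ⊩ q but u ⊮ p.
u lacks atom p, so u ⊮ p.
So the root u does not force the formula.

No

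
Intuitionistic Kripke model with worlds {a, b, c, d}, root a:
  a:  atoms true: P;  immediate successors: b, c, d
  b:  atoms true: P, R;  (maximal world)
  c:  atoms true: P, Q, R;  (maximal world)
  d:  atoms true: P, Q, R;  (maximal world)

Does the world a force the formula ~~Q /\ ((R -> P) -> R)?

No

a ||-/- ~~Q /\ ((R -> P) -> R) since a fails ~~Q.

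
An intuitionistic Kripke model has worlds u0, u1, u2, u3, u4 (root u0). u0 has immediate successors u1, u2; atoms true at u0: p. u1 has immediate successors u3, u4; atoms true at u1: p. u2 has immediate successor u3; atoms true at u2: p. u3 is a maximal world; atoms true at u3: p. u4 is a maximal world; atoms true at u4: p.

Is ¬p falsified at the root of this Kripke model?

u0 ⊮ ¬p since u0 is accessible from u0 and u0 ⊩ p.
So the root u0 does not force ¬p; the model is a countermodel.

Yes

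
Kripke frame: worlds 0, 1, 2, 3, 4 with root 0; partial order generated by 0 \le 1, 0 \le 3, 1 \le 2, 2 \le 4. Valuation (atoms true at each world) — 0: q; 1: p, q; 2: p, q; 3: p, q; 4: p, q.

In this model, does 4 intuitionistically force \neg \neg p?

Yes

4 \Vdash \neg \neg p: no world accessible from 4 forces \neg p.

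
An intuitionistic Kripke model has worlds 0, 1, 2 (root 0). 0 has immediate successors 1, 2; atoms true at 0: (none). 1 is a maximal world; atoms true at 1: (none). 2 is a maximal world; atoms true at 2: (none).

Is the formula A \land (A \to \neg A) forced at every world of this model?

No

Not every world: 0 \nVdash A \land (A \to \neg A).
0 \nVdash A \land (A \to \neg A) since 0 fails A.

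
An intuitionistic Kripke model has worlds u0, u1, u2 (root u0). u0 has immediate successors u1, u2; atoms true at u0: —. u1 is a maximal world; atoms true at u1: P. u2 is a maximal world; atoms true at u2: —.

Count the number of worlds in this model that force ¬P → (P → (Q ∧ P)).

u0: forces it.
u1: forces it.
u2: forces it.
Worlds forcing the formula: {u0, u1, u2}.

3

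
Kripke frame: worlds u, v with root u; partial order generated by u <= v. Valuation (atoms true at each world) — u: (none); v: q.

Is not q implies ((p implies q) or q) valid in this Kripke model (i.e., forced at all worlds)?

Yes

u forces not q implies ((p implies q) or q) vacuously: no world accessible from u forces the antecedent not q.
Since the root u forces not q implies ((p implies q) or q) and forcing is persistent (monotone upward), every world forces it.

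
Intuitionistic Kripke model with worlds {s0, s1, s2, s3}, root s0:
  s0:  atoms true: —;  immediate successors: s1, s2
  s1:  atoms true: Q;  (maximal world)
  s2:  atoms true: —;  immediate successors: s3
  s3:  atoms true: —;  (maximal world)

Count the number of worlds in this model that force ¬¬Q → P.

2

s0: does not force it — s0 ⊮ ¬¬Q → P: at the accessible world s1, s1 ⊩ ¬¬Q but s1 ⊮ P.
s1: does not force it.
s2: forces it.
s3: forces it.
Worlds forcing the formula: {s2, s3}.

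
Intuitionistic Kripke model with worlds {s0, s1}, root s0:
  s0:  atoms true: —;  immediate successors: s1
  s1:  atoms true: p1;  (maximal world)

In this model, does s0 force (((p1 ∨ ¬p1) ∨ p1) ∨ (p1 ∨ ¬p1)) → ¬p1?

No

s0 ⊮ (((p1 ∨ ¬p1) ∨ p1) ∨ (p1 ∨ ¬p1)) → ¬p1: at the accessible world s1, s1 ⊩ ((p1 ∨ ¬p1) ∨ p1) ∨ (p1 ∨ ¬p1) but s1 ⊮ ¬p1.
s1 ⊮ ¬p1 since s1 is accessible from s1 and s1 ⊩ p1.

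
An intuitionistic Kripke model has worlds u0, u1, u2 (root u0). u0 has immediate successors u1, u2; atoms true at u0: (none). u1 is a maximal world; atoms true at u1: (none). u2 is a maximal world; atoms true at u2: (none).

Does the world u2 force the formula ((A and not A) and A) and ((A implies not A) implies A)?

No

u2 does not force ((A and not A) and A) and ((A implies not A) implies A) since u2 fails (A and not A) and A.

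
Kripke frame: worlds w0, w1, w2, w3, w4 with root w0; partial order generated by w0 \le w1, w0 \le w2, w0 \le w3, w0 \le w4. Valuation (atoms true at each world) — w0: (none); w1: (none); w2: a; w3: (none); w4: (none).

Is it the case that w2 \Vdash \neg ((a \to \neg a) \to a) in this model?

w2 \nVdash \neg ((a \to \neg a) \to a) since w2 is accessible from w2 and w2 \Vdash (a \to \neg a) \to a.
w2 \Vdash (a \to \neg a) \to a vacuously: no world accessible from w2 forces the antecedent a \to \neg a.

No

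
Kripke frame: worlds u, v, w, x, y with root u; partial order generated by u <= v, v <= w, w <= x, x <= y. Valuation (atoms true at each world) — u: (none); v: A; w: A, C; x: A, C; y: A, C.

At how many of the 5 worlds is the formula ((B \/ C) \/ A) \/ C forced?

4

u: does not force it — u ||-/- ((B \/ C) \/ A) \/ C: neither disjunct is forced at u.
v: forces it.
w: forces it.
x: forces it.
y: forces it.
Worlds forcing the formula: {v, w, x, y}.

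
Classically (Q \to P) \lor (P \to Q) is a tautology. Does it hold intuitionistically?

No

This is the Gödel–Dummett linearity axiom, which is not intuitionistically valid.
A Kripke countermodel: worlds u, v, w; order generated by u \le v, u \le w; atoms true at each world — u:{}; v:{Q}; w:{P}.
u \nVdash (Q \to P) \lor (P \to Q): neither disjunct is forced at u.
u \nVdash Q \to P: at the accessible world v, v \Vdash Q but v \nVdash P.
v lacks atom P, so v \nVdash P.
So the root u does not force the formula.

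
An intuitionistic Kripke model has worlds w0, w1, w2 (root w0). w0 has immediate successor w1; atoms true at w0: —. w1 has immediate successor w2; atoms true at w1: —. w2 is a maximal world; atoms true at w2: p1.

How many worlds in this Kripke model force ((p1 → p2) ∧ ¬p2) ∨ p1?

1

w0: does not force it — w0 ⊮ ((p1 → p2) ∧ ¬p2) ∨ p1: neither disjunct is forced at w0.
w1: does not force it.
w2: forces it.
Worlds forcing the formula: {w2}.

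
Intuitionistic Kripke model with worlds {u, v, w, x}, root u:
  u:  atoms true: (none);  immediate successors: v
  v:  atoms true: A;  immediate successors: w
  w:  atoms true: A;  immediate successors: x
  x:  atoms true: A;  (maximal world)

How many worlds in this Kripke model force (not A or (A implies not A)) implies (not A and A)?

4

u: forces it.
v: forces it.
w: forces it.
x: forces it.
Worlds forcing the formula: {u, v, w, x}.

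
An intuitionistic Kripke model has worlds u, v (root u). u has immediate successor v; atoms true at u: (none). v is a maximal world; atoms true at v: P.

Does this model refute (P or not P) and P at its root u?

Yes

u does not force (P or not P) and P since u fails P or not P.
So the root u does not force (P or not P) and P; the model is a countermodel.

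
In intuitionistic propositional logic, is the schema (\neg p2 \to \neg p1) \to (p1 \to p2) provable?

This is the converse of contraposition, which is not intuitionistically valid.
A Kripke countermodel: worlds w0, w1; order generated by w0 \le w1; atoms true at each world — w0:{p1}; w1:{p1,p2}.
w0 \nVdash (\neg p2 \to \neg p1) \to (p1 \to p2): already at w0 itself, w0 \Vdash \neg p2 \to \neg p1 but w0 \nVdash p1 \to p2.
w0 \nVdash p1 \to p2: already at w0 itself, w0 \Vdash p1 but w0 \nVdash p2.
w0 lacks atom p2, so w0 \nVdash p2.
So the root w0 does not force the formula.

No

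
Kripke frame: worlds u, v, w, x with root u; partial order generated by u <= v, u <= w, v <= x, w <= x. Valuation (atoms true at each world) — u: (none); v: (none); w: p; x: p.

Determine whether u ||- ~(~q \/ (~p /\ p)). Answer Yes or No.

u ||-/- ~(~q \/ (~p /\ p)) since u is accessible from u and u ||- ~q \/ (~p /\ p).
u ||- ~q \/ (~p /\ p) via the disjunct ~q.

No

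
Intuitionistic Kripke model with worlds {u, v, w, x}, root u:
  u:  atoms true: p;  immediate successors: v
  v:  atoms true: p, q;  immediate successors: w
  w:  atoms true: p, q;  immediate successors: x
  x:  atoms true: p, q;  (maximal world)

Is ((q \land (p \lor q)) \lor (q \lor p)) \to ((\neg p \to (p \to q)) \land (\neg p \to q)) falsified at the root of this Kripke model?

No

u \Vdash ((q \land (p \lor q)) \lor (q \lor p)) \to ((\neg p \to (p \to q)) \land (\neg p \to q)): every world accessible from u that forces (q \land (p \lor q)) \lor (q \lor p) (namely u, v, w, x) also forces (\neg p \to (p \to q)) \land (\neg p \to q).
So the root u forces ((q \land (p \lor q)) \lor (q \lor p)) \to ((\neg p \to (p \to q)) \land (\neg p \to q)); the model is not a countermodel.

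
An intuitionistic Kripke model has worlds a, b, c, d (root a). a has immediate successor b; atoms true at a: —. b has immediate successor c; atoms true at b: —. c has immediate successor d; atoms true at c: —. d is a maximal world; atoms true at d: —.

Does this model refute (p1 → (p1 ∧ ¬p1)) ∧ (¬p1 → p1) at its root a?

a ⊮ (p1 → (p1 ∧ ¬p1)) ∧ (¬p1 → p1) since a fails ¬p1 → p1.
So the root a does not force (p1 → (p1 ∧ ¬p1)) ∧ (¬p1 → p1); the model is a countermodel.

Yes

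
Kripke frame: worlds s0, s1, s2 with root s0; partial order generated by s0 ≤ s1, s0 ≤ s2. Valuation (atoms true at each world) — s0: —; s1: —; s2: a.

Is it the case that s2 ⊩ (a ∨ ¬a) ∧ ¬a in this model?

No

s2 ⊮ (a ∨ ¬a) ∧ ¬a since s2 fails ¬a.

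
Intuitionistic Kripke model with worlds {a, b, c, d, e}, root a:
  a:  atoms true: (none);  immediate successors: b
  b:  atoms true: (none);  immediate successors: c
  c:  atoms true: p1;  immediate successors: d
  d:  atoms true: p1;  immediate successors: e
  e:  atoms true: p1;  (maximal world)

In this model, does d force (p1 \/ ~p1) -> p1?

d ||- (p1 \/ ~p1) -> p1: every world accessible from d that forces p1 \/ ~p1 (namely d, e) also forces p1.

Yes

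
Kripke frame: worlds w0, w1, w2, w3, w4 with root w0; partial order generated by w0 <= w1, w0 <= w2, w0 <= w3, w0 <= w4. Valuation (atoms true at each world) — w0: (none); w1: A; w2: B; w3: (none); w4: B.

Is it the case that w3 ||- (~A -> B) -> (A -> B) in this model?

Yes

w3 ||- (~A -> B) -> (A -> B) vacuously: no world accessible from w3 forces the antecedent ~A -> B.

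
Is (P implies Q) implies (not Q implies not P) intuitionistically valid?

Yes

This is the forward direction of contraposition, which is intuitionistically derivable.
Assume P implies Q and not Q. If P held then Q would follow, contradicting not Q; so not P.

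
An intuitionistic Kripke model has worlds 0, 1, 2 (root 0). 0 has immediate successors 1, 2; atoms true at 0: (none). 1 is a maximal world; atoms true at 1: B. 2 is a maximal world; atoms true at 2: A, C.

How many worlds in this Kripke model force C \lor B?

2

0: does not force it — 0 \nVdash C \lor B: neither disjunct is forced at 0.
1: forces it.
2: forces it.
Worlds forcing the formula: {1, 2}.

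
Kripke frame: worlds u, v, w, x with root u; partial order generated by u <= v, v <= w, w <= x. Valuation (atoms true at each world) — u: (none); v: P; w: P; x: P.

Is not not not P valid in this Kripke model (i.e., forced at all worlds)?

No

Not every world: u does not force not not not P.
u does not force not not not P since u is accessible from u and u forces not not P.
u forces not not P: no world accessible from u forces not P.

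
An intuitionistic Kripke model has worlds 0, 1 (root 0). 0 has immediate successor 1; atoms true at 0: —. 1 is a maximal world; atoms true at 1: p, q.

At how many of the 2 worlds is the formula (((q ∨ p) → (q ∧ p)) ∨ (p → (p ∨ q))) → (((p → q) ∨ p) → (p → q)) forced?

2

0: forces it.
1: forces it.
Worlds forcing the formula: {0, 1}.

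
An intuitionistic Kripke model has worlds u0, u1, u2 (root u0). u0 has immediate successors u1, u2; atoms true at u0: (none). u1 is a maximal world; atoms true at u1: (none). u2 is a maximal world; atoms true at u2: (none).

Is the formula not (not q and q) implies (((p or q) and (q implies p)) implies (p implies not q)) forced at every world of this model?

u0 forces not (not q and q) implies (((p or q) and (q implies p)) implies (p implies not q)): every world accessible from u0 that forces not (not q and q) (namely u0, u1, u2) also forces ((p or q) and (q implies p)) implies (p implies not q).
Since the root u0 forces not (not q and q) implies (((p or q) and (q implies p)) implies (p implies not q)) and forcing is persistent (monotone upward), every world forces it.

Yes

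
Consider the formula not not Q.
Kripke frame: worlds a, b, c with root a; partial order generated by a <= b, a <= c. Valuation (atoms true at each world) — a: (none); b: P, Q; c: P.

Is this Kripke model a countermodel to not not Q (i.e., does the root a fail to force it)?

a does not force not not Q since c is accessible from a and c forces not Q.
c forces not Q: no world accessible from c forces Q.
So the root a does not force not not Q; the model is a countermodel.

Yes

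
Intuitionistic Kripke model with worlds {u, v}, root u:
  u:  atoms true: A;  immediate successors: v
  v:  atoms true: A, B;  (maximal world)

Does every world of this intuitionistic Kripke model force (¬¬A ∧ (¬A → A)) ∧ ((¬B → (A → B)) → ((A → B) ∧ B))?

No

Not every world: u ⊮ (¬¬A ∧ (¬A → A)) ∧ ((¬B → (A → B)) → ((A → B) ∧ B)).
u ⊮ (¬¬A ∧ (¬A → A)) ∧ ((¬B → (A → B)) → ((A → B) ∧ B)) since u fails (¬B → (A → B)) → ((A → B) ∧ B).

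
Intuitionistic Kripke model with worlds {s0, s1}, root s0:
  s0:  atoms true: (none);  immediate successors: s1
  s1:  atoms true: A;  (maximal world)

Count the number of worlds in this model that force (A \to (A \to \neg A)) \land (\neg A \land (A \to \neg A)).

0

s0: does not force it — s0 \nVdash (A \to (A \to \neg A)) \land (\neg A \land (A \to \neg A)) since s0 fails A \to (A \to \neg A).
s1: does not force it — s1 \nVdash (A \to (A \to \neg A)) \land (\neg A \land (A \to \neg A)) since s1 fails A \to (A \to \neg A).
Worlds forcing the formula: { }.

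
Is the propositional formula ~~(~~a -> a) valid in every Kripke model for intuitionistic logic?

This is the double negation of double-negation elimination, which is intuitionistically derivable.
By Glivenko's theorem the double negation of any classical propositional tautology is intuitionistically provable; ~~a -> a is classically a tautology.

Yes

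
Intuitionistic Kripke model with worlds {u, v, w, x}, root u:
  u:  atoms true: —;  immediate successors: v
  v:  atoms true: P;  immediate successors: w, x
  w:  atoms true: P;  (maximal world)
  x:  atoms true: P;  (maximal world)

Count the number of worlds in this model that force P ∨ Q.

3

u: does not force it — u ⊮ P ∨ Q: neither disjunct is forced at u.
v: forces it.
w: forces it.
x: forces it.
Worlds forcing the formula: {v, w, x}.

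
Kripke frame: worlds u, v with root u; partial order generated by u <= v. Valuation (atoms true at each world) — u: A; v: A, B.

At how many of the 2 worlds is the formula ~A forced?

0

u: does not force it — u ||-/- ~A since u is accessible from u and u ||- A.
v: does not force it.
Worlds forcing the formula: { }.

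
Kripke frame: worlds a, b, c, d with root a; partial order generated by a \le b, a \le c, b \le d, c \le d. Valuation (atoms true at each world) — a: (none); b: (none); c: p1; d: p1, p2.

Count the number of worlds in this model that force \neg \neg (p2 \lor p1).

4

a: forces it.
b: forces it.
c: forces it.
d: forces it.
Worlds forcing the formula: {a, b, c, d}.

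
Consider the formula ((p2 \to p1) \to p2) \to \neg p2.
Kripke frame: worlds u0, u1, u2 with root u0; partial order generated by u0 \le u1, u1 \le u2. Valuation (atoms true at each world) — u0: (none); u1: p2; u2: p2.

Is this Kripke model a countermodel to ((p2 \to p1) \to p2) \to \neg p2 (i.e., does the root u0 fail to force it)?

u0 \nVdash ((p2 \to p1) \to p2) \to \neg p2: already at u0 itself, u0 \Vdash (p2 \to p1) \to p2 but u0 \nVdash \neg p2.
u0 \nVdash \neg p2 since u1 is accessible from u0 and u1 \Vdash p2.
So the root u0 does not force ((p2 \to p1) \to p2) \to \neg p2; the model is a countermodel.

Yes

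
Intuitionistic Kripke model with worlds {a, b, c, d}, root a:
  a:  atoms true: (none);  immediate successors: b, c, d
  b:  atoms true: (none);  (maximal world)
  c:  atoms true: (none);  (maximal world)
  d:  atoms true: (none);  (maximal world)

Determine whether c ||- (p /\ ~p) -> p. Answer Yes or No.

c ||- (p /\ ~p) -> p vacuously: no world accessible from c forces the antecedent p /\ ~p.

Yes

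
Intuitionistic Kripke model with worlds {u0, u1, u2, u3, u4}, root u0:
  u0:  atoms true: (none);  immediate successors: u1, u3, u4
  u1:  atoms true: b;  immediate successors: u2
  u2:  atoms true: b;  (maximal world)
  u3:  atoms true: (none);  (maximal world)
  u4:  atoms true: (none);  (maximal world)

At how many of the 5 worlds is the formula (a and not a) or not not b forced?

2

u0: does not force it — u0 does not force (a and not a) or not not b: neither disjunct is forced at u0.
u1: forces it.
u2: forces it.
u3: does not force it — u3 does not force (a and not a) or not not b: neither disjunct is forced at u3.
u4: does not force it.
Worlds forcing the formula: {u1, u2}.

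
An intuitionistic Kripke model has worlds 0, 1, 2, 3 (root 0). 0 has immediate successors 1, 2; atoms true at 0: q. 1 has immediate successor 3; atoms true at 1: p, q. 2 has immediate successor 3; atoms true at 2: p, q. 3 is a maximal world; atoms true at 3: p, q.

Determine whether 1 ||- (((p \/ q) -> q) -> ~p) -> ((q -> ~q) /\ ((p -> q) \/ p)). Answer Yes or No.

1 ||- (((p \/ q) -> q) -> ~p) -> ((q -> ~q) /\ ((p -> q) \/ p)) vacuously: no world accessible from 1 forces the antecedent ((p \/ q) -> q) -> ~p.

Yes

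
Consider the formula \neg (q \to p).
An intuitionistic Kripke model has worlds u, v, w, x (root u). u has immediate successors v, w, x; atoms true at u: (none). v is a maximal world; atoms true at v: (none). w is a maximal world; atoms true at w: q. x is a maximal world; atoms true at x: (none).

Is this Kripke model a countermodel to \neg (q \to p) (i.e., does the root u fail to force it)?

Yes

u \nVdash \neg (q \to p) since v is accessible from u and v \Vdash q \to p.
v \Vdash q \to p vacuously: no world accessible from v forces the antecedent q.
So the root u does not force \neg (q \to p); the model is a countermodel.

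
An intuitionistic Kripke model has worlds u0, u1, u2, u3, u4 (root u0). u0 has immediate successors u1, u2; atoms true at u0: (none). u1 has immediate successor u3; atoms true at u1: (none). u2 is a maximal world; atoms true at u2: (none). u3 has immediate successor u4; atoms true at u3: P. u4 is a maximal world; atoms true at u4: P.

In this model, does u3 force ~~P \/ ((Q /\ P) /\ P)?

Yes

u3 ||- ~~P \/ ((Q /\ P) /\ P) via the disjunct ~~P.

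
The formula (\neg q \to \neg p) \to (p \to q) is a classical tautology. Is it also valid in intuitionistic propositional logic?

This is the converse of contraposition, which is not intuitionistically valid.
A Kripke countermodel: worlds s0, s1; order generated by s0 \le s1; atoms true at each world — s0:{p}; s1:{p,q}.
s0 \nVdash (\neg q \to \neg p) \to (p \to q): already at s0 itself, s0 \Vdash \neg q \to \neg p but s0 \nVdash p \to q.
s0 \nVdash p \to q: already at s0 itself, s0 \Vdash p but s0 \nVdash q.
s0 lacks atom q, so s0 \nVdash q.
So the root s0 does not force the formula.

No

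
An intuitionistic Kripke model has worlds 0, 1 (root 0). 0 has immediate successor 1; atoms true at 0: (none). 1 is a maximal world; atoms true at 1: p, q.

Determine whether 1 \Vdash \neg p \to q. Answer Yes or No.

1 \Vdash \neg p \to q vacuously: no world accessible from 1 forces the antecedent \neg p.

Yes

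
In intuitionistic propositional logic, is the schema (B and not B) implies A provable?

This is an instance of ex falso quodlibet, which is intuitionistically derivable.
No world can force both B and not B, so the antecedent B and not B is never forced and the implication holds vacuously at every world.

Yes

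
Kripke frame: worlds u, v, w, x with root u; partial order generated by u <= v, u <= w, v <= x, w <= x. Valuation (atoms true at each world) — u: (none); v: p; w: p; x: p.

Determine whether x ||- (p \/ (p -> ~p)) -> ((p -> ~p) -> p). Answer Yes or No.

x ||- (p \/ (p -> ~p)) -> ((p -> ~p) -> p): every world accessible from x that forces p \/ (p -> ~p) (namely x) also forces (p -> ~p) -> p.

Yes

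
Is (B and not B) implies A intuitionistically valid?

Yes

This is an instance of ex falso quodlibet, which is intuitionistically derivable.
No world can force both B and not B, so the antecedent B and not B is never forced and the implication holds vacuously at every world.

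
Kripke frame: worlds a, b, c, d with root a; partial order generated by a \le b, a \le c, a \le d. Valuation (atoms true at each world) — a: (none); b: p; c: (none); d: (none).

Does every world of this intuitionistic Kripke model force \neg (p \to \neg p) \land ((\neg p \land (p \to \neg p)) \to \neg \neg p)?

Not every world: a \nVdash \neg (p \to \neg p) \land ((\neg p \land (p \to \neg p)) \to \neg \neg p).
a \nVdash \neg (p \to \neg p) \land ((\neg p \land (p \to \neg p)) \to \neg \neg p) since a fails \neg (p \to \neg p).

No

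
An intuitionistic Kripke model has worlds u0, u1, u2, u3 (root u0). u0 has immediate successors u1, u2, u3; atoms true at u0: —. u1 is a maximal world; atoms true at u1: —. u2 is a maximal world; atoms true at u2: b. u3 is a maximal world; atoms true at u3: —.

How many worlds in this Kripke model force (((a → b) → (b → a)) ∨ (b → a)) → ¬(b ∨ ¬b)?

1

u0: does not force it — u0 ⊮ (((a → b) → (b → a)) ∨ (b → a)) → ¬(b ∨ ¬b): at the accessible world u1, u1 ⊩ ((a → b) → (b → a)) ∨ (b → a) but u1 ⊮ ¬(b ∨ ¬b).
u1: does not force it — u1 ⊮ (((a → b) → (b → a)) ∨ (b → a)) → ¬(b ∨ ¬b): already at u1 itself, u1 ⊩ ((a → b) → (b → a)) ∨ (b → a) but u1 ⊮ ¬(b ∨ ¬b).
u2: forces it.
u3: does not force it.
Worlds forcing the formula: {u2}.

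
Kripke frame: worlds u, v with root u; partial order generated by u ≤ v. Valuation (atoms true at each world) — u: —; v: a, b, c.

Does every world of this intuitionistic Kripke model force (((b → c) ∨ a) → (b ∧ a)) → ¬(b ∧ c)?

Not every world: u ⊮ (((b → c) ∨ a) → (b ∧ a)) → ¬(b ∧ c).
u ⊮ (((b → c) ∨ a) → (b ∧ a)) → ¬(b ∧ c): at the accessible world v, v ⊩ ((b → c) ∨ a) → (b ∧ a) but v ⊮ ¬(b ∧ c).
v ⊮ ¬(b ∧ c) since v is accessible from v and v ⊩ b ∧ c.

No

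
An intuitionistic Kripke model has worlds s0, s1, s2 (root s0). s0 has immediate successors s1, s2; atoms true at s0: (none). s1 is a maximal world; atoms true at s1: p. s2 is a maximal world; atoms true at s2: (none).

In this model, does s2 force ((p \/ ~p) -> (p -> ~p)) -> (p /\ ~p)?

s2 ||-/- ((p \/ ~p) -> (p -> ~p)) -> (p /\ ~p): already at s2 itself, s2 ||- (p \/ ~p) -> (p -> ~p) but s2 ||-/- p /\ ~p.
s2 ||-/- p /\ ~p since s2 fails p.

No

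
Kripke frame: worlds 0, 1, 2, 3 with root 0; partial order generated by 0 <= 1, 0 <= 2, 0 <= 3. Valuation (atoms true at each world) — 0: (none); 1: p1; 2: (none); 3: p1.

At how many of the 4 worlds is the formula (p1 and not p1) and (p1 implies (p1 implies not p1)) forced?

0: does not force it — 0 does not force (p1 and not p1) and (p1 implies (p1 implies not p1)) since 0 fails p1 and not p1.
1: does not force it — 1 does not force (p1 and not p1) and (p1 implies (p1 implies not p1)) since 1 fails p1 and not p1.
2: does not force it.
3: does not force it.
Worlds forcing the formula: { }.

0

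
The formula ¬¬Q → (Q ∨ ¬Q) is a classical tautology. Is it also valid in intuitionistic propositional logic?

No

This is a variant of double-negation elimination (deriving excluded middle from double negation), which is not intuitionistically valid.
A Kripke countermodel: worlds 0, 1; order generated by 0 ≤ 1; atoms true at each world — 0:{}; 1:{Q}.
0 ⊮ ¬¬Q → (Q ∨ ¬Q): already at 0 itself, 0 ⊩ ¬¬Q but 0 ⊮ Q ∨ ¬Q.
0 ⊮ Q ∨ ¬Q: neither disjunct is forced at 0.
0 lacks atom Q, so 0 ⊮ Q.
So the root 0 does not force the formula.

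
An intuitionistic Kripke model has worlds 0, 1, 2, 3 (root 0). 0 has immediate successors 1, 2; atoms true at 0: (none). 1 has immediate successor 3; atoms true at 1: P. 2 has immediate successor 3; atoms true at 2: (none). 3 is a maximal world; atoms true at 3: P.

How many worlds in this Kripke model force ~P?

0: does not force it — 0 ||-/- ~P since 1 is accessible from 0 and 1 ||- P.
1: does not force it — 1 ||-/- ~P since 1 is accessible from 1 and 1 ||- P.
2: does not force it.
3: does not force it.
Worlds forcing the formula: { }.

0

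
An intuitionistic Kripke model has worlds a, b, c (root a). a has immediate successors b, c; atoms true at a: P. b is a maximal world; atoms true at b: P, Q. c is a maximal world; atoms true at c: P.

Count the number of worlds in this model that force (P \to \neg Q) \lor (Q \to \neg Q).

1

a: does not force it — a \nVdash (P \to \neg Q) \lor (Q \to \neg Q): neither disjunct is forced at a.
b: does not force it.
c: forces it.
Worlds forcing the formula: {c}.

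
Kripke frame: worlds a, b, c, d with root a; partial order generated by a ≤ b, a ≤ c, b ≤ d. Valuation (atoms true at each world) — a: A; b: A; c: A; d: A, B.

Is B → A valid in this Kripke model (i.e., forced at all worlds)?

a ⊩ B → A: every world accessible from a that forces B (namely d) also forces A.
Since the root a forces B → A and forcing is persistent (monotone upward), every world forces it.

Yes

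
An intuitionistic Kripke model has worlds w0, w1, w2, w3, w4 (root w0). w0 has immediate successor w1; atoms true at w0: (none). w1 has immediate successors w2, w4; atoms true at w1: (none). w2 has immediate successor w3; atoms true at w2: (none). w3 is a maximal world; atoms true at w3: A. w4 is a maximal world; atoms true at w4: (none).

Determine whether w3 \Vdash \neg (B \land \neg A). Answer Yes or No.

w3 \Vdash \neg (B \land \neg A): no world accessible from w3 forces B \land \neg A.

Yes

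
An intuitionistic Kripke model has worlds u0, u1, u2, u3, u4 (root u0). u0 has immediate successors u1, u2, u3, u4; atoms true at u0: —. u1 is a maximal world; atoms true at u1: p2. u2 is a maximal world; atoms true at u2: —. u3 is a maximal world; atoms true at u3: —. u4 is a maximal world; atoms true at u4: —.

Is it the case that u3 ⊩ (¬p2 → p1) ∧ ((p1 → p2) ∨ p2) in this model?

No

u3 ⊮ (¬p2 → p1) ∧ ((p1 → p2) ∨ p2) since u3 fails ¬p2 → p1.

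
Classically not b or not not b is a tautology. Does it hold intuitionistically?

No

This is the weak law of excluded middle, which is not intuitionistically valid.
A Kripke countermodel: worlds s0, s1, s2; order generated by s0 <= s1, s0 <= s2; atoms true at each world — s0:{}; s1:{b}; s2:{}.
s0 does not force not b or not not b: neither disjunct is forced at s0.
s0 does not force not b since s1 is accessible from s0 and s1 forces b.
So the root s0 does not force the formula.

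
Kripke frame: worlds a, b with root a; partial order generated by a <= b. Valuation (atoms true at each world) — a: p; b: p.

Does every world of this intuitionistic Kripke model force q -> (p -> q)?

Yes

a ||- q -> (p -> q) vacuously: no world accessible from a forces the antecedent q.
Since the root a forces q -> (p -> q) and forcing is persistent (monotone upward), every world forces it.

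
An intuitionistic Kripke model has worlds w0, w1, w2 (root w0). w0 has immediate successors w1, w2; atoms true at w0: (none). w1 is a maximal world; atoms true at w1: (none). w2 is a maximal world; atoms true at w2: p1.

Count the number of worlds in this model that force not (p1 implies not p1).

w0: does not force it — w0 does not force not (p1 implies not p1) since w1 is accessible from w0 and w1 forces p1 implies not p1.
w1: does not force it — w1 does not force not (p1 implies not p1) since w1 is accessible from w1 and w1 forces p1 implies not p1.
w2: forces it.
Worlds forcing the formula: {w2}.

1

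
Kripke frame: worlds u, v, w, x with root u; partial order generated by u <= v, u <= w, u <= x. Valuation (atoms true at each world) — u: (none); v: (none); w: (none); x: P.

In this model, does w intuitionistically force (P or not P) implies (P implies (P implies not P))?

w forces (P or not P) implies (P implies (P implies not P)): every world accessible from w that forces P or not P (namely w) also forces P implies (P implies not P).

Yes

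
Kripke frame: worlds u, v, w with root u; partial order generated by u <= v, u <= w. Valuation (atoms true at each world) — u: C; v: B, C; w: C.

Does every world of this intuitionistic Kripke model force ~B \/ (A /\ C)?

Not every world: u ||-/- ~B \/ (A /\ C).
u ||-/- ~B \/ (A /\ C): neither disjunct is forced at u.
u ||-/- ~B since v is accessible from u and v ||- B.

No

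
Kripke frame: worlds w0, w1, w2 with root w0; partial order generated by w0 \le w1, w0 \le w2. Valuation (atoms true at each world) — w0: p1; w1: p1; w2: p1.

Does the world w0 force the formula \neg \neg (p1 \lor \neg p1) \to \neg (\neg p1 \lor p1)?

w0 \nVdash \neg \neg (p1 \lor \neg p1) \to \neg (\neg p1 \lor p1): already at w0 itself, w0 \Vdash \neg \neg (p1 \lor \neg p1) but w0 \nVdash \neg (\neg p1 \lor p1).
w0 \nVdash \neg (\neg p1 \lor p1) since w0 is accessible from w0 and w0 \Vdash \neg p1 \lor p1.
w0 \Vdash \neg p1 \lor p1 via the disjunct p1.

No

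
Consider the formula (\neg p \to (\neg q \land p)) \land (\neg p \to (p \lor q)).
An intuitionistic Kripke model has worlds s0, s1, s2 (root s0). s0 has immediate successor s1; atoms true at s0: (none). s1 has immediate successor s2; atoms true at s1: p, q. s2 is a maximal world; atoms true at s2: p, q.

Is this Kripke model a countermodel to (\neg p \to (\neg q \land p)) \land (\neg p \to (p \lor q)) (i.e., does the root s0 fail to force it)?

No

s0 \Vdash (\neg p \to (\neg q \land p)) \land (\neg p \to (p \lor q)) since s0 forces both conjuncts.
So the root s0 forces (\neg p \to (\neg q \land p)) \land (\neg p \to (p \lor q)); the model is not a countermodel.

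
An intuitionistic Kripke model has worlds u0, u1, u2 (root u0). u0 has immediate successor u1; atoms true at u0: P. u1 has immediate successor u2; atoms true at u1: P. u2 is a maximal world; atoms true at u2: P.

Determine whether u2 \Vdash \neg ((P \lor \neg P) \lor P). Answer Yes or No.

u2 \nVdash \neg ((P \lor \neg P) \lor P) since u2 is accessible from u2 and u2 \Vdash (P \lor \neg P) \lor P.
u2 \Vdash (P \lor \neg P) \lor P via the disjunct P \lor \neg P.

No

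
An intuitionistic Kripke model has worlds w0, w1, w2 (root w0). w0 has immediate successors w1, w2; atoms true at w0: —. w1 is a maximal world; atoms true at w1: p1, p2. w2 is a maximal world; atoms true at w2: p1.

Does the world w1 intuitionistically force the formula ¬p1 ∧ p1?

w1 ⊮ ¬p1 ∧ p1 since w1 fails ¬p1.

No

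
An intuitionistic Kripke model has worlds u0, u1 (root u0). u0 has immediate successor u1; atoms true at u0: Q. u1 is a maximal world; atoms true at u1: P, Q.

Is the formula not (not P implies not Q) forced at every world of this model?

Not every world: u0 does not force not (not P implies not Q).
u0 does not force not (not P implies not Q) since u0 is accessible from u0 and u0 forces not P implies not Q.
u0 forces not P implies not Q vacuously: no world accessible from u0 forces the antecedent not P.

No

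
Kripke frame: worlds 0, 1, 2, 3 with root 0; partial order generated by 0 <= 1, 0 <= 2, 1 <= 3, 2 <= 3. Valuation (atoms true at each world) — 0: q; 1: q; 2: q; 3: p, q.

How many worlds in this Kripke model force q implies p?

0: does not force it — 0 does not force q implies p: already at 0 itself, 0 forces q but 0 does not force p.
1: does not force it.
2: does not force it.
3: forces it.
Worlds forcing the formula: {3}.

1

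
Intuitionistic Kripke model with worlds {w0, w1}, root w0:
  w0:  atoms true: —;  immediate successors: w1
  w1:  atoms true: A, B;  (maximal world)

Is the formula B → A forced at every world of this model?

w0 ⊩ B → A: every world accessible from w0 that forces B (namely w1) also forces A.
Since the root w0 forces B → A and forcing is persistent (monotone upward), every world forces it.

Yes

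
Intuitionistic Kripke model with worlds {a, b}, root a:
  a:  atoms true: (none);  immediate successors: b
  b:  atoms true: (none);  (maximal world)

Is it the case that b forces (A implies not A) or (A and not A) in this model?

b forces (A implies not A) or (A and not A) via the disjunct A implies not A.

Yes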